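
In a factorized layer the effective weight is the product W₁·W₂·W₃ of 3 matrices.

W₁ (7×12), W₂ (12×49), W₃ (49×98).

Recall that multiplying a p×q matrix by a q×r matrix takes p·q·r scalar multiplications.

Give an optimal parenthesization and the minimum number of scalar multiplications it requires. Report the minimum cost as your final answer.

37730

(W₁·(W₂·W₃)): cost 65856.
((W₁·W₂)·W₃): cost 37730.
Optimal: ((W₁·W₂)·W₃) with cost 37730.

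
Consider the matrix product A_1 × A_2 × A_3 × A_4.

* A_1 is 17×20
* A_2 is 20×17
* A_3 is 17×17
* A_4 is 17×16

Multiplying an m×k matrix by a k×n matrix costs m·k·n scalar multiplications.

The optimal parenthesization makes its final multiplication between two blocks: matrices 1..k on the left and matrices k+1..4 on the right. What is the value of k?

Adjacent pairs: A_1A_2 = 17·20·17 = 5780; A_2A_3 = 20·17·17 = 5780; A_3A_4 = 17·17·16 = 4624.
Length 3: A_1..A_3: k=1: 0+5780+17·20·17=11560; k=2: 5780+0+17·17·17=10693 → min 10693 | A_2..A_4: k=2: 0+4624+20·17·16=10064; k=3: 5780+0+20·17·16=11220 → min 10064.
Top-level splits: k=1: (A_1..A_1)·(A_2..A_4) → 0+10064+17·20·16 = 15504; k=2: (A_1..A_2)·(A_3..A_4) → 5780+4624+17·17·16 = 15028; k=3: (A_1..A_3)·(A_4..A_4) → 10693+0+17·17·16 = 15317.
Best split is after A_2, i.e. k = 2.

2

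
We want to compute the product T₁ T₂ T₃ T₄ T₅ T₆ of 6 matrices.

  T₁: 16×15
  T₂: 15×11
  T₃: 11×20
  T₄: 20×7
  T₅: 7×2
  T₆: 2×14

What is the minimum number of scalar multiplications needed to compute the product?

1978

Adjacent pairs: T₁T₂ = 16·15·11 = 2640; T₂T₃ = 15·11·20 = 3300; T₃T₄ = 11·20·7 = 1540; T₄T₅ = 20·7·2 = 280; T₅T₆ = 7·2·14 = 196.
Length 3: T₁..T₃: k=1: 0+3300+16·15·20=8100; k=2: 2640+0+16·11·20=6160 → min 6160 | T₂..T₄: k=2: 0+1540+15·11·7=2695; k=3: 3300+0+15·20·7=5400 → min 2695 | T₃..T₅: k=3: 0+280+11·20·2=720; k=4: 1540+0+11·7·2=1694 → min 720 | T₄..T₆: k=4: 0+196+20·7·14=2156; k=5: 280+0+20·2·14=840 → min 840.
Length 4: T₁..T₄: k=1: 0+2695+16·15·7=4375; k=2: 2640+1540+16·11·7=5412; k=3: 6160+0+16·20·7=8400 → min 4375 | T₂..T₅: k=2: 0+720+15·11·2=1050; k=3: 3300+280+15·20·2=4180; k=4: 2695+0+15·7·2=2905 → min 1050 | T₃..T₆: k=3: 0+840+11·20·14=3920; k=4: 1540+196+11·7·14=2814; k=5: 720+0+11·2·14=1028 → min 1028.
Length 5: T₁..T₅: k=1: 0+1050+16·15·2=1530; k=2: 2640+720+16·11·2=3712; k=3: 6160+280+16·20·2=7080; k=4: 4375+0+16·7·2=4599 → min 1530 | T₂..T₆: k=2: 0+1028+15·11·14=3338; k=3: 3300+840+15·20·14=8340; k=4: 2695+196+15·7·14=4361; k=5: 1050+0+15·2·14=1470 → min 1470.
Length 6: T₁..T₆: k=1: 0+1470+16·15·14=4830; k=2: 2640+1028+16·11·14=6132; k=3: 6160+840+16·20·14=11480; k=4: 4375+196+16·7·14=6139; k=5: 1530+0+16·2·14=1978 → min 1978.
Optimal order: ((T₁ (T₂ (T₃ (T₄ T₅)))) T₆) with cost 1978.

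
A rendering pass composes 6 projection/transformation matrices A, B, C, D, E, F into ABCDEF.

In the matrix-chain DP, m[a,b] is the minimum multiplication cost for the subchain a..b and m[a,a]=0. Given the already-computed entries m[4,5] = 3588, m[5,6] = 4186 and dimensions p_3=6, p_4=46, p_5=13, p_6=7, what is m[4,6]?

m[4,6] = min over k∈[4,5] of m[4,k]+m[k+1,6]+p_{3}·p_k·p_{6}.
k=4: 0 + 4186 + 6·46·7 = 6118; k=5: 3588 + 0 + 6·13·7 = 4134.
Minimum: 4134 at k=5.

4134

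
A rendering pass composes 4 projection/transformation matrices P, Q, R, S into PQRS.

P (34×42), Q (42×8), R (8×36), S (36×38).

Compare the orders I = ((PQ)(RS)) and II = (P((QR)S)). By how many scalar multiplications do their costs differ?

Order I = ((PQ)(RS)): (PQ): 34×42 by 42×8 → 34×8, cost 34·42·8 = 11424; (RS): 8×36 by 36×38 → 8×38, cost 8·36·38 = 10944; ((PQ)(RS)): 34×8 by 8×38 → 34×38, cost 34·8·38 = 10336; cumulative 32704. Total 32704.
Order II = (P((QR)S)): (QR): 42×8 by 8×36 → 42×36, cost 42·8·36 = 12096; ((QR)S): 42×36 by 36×38 → 42×38, cost 42·36·38 = 57456; cumulative 69552; (P((QR)S)): 34×42 by 42×38 → 34×38, cost 34·42·38 = 54264; cumulative 123816. Total 123816.
Difference: |32704 − 123816| = 91112.

91112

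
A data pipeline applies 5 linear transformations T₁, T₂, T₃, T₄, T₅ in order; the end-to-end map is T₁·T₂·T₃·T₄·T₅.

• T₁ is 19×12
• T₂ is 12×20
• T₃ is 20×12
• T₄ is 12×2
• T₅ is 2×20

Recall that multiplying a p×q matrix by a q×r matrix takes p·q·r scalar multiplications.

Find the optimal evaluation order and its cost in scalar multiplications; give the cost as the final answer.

Adjacent pairs: T₁T₂ = 19·12·20 = 4560; T₂T₃ = 12·20·12 = 2880; T₃T₄ = 20·12·2 = 480; T₄T₅ = 12·2·20 = 480.
Length 3: T₁..T₃: k=1: 0+2880+19·12·12=5616; k=2: 4560+0+19·20·12=9120 → min 5616 | T₂..T₄: k=2: 0+480+12·20·2=960; k=3: 2880+0+12·12·2=3168 → min 960 | T₃..T₅: k=3: 0+480+20·12·20=5280; k=4: 480+0+20·2·20=1280 → min 1280.
Length 4: T₁..T₄: k=1: 0+960+19·12·2=1416; k=2: 4560+480+19·20·2=5800; k=3: 5616+0+19·12·2=6072 → min 1416 | T₂..T₅: k=2: 0+1280+12·20·20=6080; k=3: 2880+480+12·12·20=6240; k=4: 960+0+12·2·20=1440 → min 1440.
Length 5: T₁..T₅: k=1: 0+1440+19·12·20=6000; k=2: 4560+1280+19·20·20=13440; k=3: 5616+480+19·12·20=10656; k=4: 1416+0+19·2·20=2176 → min 2176.
Optimal parenthesization: ((T₁·(T₂·(T₃·T₄)))·T₅) with cost 2176.

2176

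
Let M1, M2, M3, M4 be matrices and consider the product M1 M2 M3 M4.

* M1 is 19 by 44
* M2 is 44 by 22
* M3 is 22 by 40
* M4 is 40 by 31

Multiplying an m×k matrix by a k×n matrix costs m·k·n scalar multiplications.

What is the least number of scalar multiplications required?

58630

Adjacent pairs: M1M2 = 19·44·22 = 18392; M2M3 = 44·22·40 = 38720; M3M4 = 22·40·31 = 27280.
Length 3: M1..M3: k=1: 0+38720+19·44·40=72160; k=2: 18392+0+19·22·40=35112 → min 35112 | M2..M4: k=2: 0+27280+44·22·31=57288; k=3: 38720+0+44·40·31=93280 → min 57288.
Length 4: M1..M4: k=1: 0+57288+19·44·31=83204; k=2: 18392+27280+19·22·31=58630; k=3: 35112+0+19·40·31=58672 → min 58630.
Optimal order: ((M1 M2) (M3 M4)) with cost 58630.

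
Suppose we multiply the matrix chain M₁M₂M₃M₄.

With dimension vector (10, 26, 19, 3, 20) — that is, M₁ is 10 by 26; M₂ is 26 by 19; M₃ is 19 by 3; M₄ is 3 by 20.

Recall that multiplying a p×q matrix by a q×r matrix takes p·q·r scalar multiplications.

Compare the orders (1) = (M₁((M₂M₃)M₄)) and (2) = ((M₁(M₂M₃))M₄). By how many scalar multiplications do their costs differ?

5380

Order (1) = (M₁((M₂M₃)M₄)): (M₂M₃): 26×19 by 19×3 → 26×3, cost 26·19·3 = 1482; ((M₂M₃)M₄): 26×3 by 3×20 → 26×20, cost 26·3·20 = 1560; cumulative 3042; (M₁((M₂M₃)M₄)): 10×26 by 26×20 → 10×20, cost 10·26·20 = 5200; cumulative 8242. Total 8242.
Order (2) = ((M₁(M₂M₃))M₄): (M₂M₃): 26×19 by 19×3 → 26×3, cost 26·19·3 = 1482; (M₁(M₂M₃)): 10×26 by 26×3 → 10×3, cost 10·26·3 = 780; cumulative 2262; ((M₁(M₂M₃))M₄): 10×3 by 3×20 → 10×20, cost 10·3·20 = 600; cumulative 2862. Total 2862.
Difference: |8242 − 2862| = 5380.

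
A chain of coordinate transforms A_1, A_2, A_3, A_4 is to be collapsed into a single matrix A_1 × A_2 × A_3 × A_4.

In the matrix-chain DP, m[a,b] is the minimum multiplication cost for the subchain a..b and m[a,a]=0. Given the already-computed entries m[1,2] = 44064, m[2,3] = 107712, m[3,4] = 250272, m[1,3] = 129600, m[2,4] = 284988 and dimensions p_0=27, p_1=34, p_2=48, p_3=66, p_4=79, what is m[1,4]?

270378

m[1,4] = min over k∈[1,3] of m[1,k]+m[k+1,4]+p_{0}·p_k·p_{4}.
k=1: 0 + 284988 + 27·34·79 = 357510; k=2: 44064 + 250272 + 27·48·79 = 396720; k=3: 129600 + 0 + 27·66·79 = 270378.
Minimum: 270378 at k=3.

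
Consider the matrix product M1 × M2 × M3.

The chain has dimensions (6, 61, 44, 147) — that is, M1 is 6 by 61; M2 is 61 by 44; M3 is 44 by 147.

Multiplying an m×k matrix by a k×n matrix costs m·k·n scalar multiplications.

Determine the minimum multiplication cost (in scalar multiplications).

54912

Order (M1 × (M2 × M3)): (M2 × M3): 61×44 by 44×147 → 61×147, cost 61·44·147 = 394548; (M1 × (M2 × M3)): 6×61 by 61×147 → 6×147, cost 6·61·147 = 53802; cumulative 448350. Total 448350.
Order ((M1 × M2) × M3): (M1 × M2): 6×61 by 61×44 → 6×44, cost 6·61·44 = 16104; ((M1 × M2) × M3): 6×44 by 44×147 → 6×147, cost 6·44·147 = 38808; cumulative 54912. Total 54912.
Minimum: 54912.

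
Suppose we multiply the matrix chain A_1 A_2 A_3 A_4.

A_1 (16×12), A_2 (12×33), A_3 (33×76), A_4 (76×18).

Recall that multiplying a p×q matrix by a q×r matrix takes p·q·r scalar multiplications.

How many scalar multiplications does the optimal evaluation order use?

49968

Adjacent pairs: A_1A_2 = 16·12·33 = 6336; A_2A_3 = 12·33·76 = 30096; A_3A_4 = 33·76·18 = 45144.
Length 3: A_1..A_3: k=1: 0+30096+16·12·76=44688; k=2: 6336+0+16·33·76=46464 → min 44688 | A_2..A_4: k=2: 0+45144+12·33·18=52272; k=3: 30096+0+12·76·18=46512 → min 46512.
Length 4: A_1..A_4: k=1: 0+46512+16·12·18=49968; k=2: 6336+45144+16·33·18=60984; k=3: 44688+0+16·76·18=66576 → min 49968.
Optimal order: (A_1 ((A_2 A_3) A_4)) with cost 49968.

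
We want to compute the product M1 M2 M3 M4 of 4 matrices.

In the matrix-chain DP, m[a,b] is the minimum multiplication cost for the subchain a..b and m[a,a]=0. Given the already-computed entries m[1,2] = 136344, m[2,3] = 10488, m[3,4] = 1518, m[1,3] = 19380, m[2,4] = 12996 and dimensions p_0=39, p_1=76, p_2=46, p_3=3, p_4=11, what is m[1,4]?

20667

m[1,4] = min over k∈[1,3] of m[1,k]+m[k+1,4]+p_{0}·p_k·p_{4}.
k=1: 0 + 12996 + 39·76·11 = 45600; k=2: 136344 + 1518 + 39·46·11 = 157596; k=3: 19380 + 0 + 39·3·11 = 20667.
Minimum: 20667 at k=3.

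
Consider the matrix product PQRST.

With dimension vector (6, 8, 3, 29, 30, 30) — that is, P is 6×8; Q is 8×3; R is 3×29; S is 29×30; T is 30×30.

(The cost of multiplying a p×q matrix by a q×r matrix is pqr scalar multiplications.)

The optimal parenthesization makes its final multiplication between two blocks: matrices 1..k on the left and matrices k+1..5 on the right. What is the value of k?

Adjacent pairs: PQ = 6·8·3 = 144; QR = 8·3·29 = 696; RS = 3·29·30 = 2610; ST = 29·30·30 = 26100.
Length 3: P..R: k=1: 0+696+6·8·29=2088; k=2: 144+0+6·3·29=666 → min 666 | Q..S: k=2: 0+2610+8·3·30=3330; k=3: 696+0+8·29·30=7656 → min 3330 | R..T: k=3: 0+26100+3·29·30=28710; k=4: 2610+0+3·30·30=5310 → min 5310.
Length 4: P..S: k=1: 0+3330+6·8·30=4770; k=2: 144+2610+6·3·30=3294; k=3: 666+0+6·29·30=5886 → min 3294 | Q..T: k=2: 0+5310+8·3·30=6030; k=3: 696+26100+8·29·30=33756; k=4: 3330+0+8·30·30=10530 → min 6030.
Top-level splits: k=1: (P..P)·(Q..T) → 0+6030+6·8·30 = 7470; k=2: (P..Q)·(R..T) → 144+5310+6·3·30 = 5994; k=3: (P..R)·(S..T) → 666+26100+6·29·30 = 31986; k=4: (P..S)·(T..T) → 3294+0+6·30·30 = 8694.
Best split is after Q, i.e. k = 2.

2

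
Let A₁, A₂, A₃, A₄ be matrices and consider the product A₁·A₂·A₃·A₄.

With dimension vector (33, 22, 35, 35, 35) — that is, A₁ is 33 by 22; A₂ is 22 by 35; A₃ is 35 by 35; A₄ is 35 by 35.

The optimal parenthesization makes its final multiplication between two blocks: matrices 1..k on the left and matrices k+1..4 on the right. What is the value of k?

Adjacent pairs: A₁A₂ = 33·22·35 = 25410; A₂A₃ = 22·35·35 = 26950; A₃A₄ = 35·35·35 = 42875.
Length 3: A₁..A₃: k=1: 0+26950+33·22·35=52360; k=2: 25410+0+33·35·35=65835 → min 52360 | A₂..A₄: k=2: 0+42875+22·35·35=69825; k=3: 26950+0+22·35·35=53900 → min 53900.
Top-level splits: k=1: (A₁..A₁)·(A₂..A₄) → 0+53900+33·22·35 = 79310; k=2: (A₁..A₂)·(A₃..A₄) → 25410+42875+33·35·35 = 108710; k=3: (A₁..A₃)·(A₄..A₄) → 52360+0+33·35·35 = 92785.
Best split is after A₁, i.e. k = 1.

1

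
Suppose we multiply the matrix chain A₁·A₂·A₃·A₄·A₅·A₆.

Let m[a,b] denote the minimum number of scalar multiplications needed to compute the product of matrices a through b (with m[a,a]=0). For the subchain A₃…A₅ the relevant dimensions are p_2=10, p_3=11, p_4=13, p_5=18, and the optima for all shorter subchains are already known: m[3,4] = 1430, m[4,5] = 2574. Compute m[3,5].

3770

m[3,5] = min over k∈[3,4] of m[3,k]+m[k+1,5]+p_{2}·p_k·p_{5}.
k=3: 0 + 2574 + 10·11·18 = 4554; k=4: 1430 + 0 + 10·13·18 = 3770.
Minimum: 3770 at k=4.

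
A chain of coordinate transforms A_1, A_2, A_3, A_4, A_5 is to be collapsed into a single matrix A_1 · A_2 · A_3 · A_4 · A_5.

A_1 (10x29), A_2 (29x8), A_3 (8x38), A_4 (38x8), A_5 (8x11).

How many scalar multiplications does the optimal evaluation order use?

Adjacent pairs: A_1A_2 = 10·29·8 = 2320; A_2A_3 = 29·8·38 = 8816; A_3A_4 = 8·38·8 = 2432; A_4A_5 = 38·8·11 = 3344.
Length 3: A_1..A_3: k=1: 0+8816+10·29·38=19836; k=2: 2320+0+10·8·38=5360 → min 5360 | A_2..A_4: k=2: 0+2432+29·8·8=4288; k=3: 8816+0+29·38·8=17632 → min 4288 | A_3..A_5: k=3: 0+3344+8·38·11=6688; k=4: 2432+0+8·8·11=3136 → min 3136.
Length 4: A_1..A_4: k=1: 0+4288+10·29·8=6608; k=2: 2320+2432+10·8·8=5392; k=3: 5360+0+10·38·8=8400 → min 5392 | A_2..A_5: k=2: 0+3136+29·8·11=5688; k=3: 8816+3344+29·38·11=24282; k=4: 4288+0+29·8·11=6840 → min 5688.
Length 5: A_1..A_5: k=1: 0+5688+10·29·11=8878; k=2: 2320+3136+10·8·11=6336; k=3: 5360+3344+10·38·11=12884; k=4: 5392+0+10·8·11=6272 → min 6272.
Optimal order: (((A_1 · A_2) · (A_3 · A_4)) · A_5) with cost 6272.

6272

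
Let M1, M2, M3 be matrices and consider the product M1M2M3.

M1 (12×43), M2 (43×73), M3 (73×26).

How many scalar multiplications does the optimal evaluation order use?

60444

Order (M1(M2M3)): (M2M3): 43×73 by 73×26 → 43×26, cost 43·73·26 = 81614; (M1(M2M3)): 12×43 by 43×26 → 12×26, cost 12·43·26 = 13416; cumulative 95030. Total 95030.
Order ((M1M2)M3): (M1M2): 12×43 by 43×73 → 12×73, cost 12·43·73 = 37668; ((M1M2)M3): 12×73 by 73×26 → 12×26, cost 12·73·26 = 22776; cumulative 60444. Total 60444.
Minimum: 60444.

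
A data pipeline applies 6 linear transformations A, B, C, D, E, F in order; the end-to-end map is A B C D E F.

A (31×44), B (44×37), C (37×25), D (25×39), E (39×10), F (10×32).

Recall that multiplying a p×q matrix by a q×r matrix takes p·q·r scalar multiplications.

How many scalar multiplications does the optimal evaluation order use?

Adjacent pairs: AB = 31·44·37 = 50468; BC = 44·37·25 = 40700; CD = 37·25·39 = 36075; DE = 25·39·10 = 9750; EF = 39·10·32 = 12480.
Length 3: A..C: k=1: 0+40700+31·44·25=74800; k=2: 50468+0+31·37·25=79143 → min 74800 | B..D: k=2: 0+36075+44·37·39=99567; k=3: 40700+0+44·25·39=83600 → min 83600 | C..E: k=3: 0+9750+37·25·10=19000; k=4: 36075+0+37·39·10=50505 → min 19000 | D..F: k=4: 0+12480+25·39·32=43680; k=5: 9750+0+25·10·32=17750 → min 17750.
Length 4: A..D: k=1: 0+83600+31·44·39=136796; k=2: 50468+36075+31·37·39=131276; k=3: 74800+0+31·25·39=105025 → min 105025 | B..E: k=2: 0+19000+44·37·10=35280; k=3: 40700+9750+44·25·10=61450; k=4: 83600+0+44·39·10=100760 → min 35280 | C..F: k=3: 0+17750+37·25·32=47350; k=4: 36075+12480+37·39·32=94731; k=5: 19000+0+37·10·32=30840 → min 30840.
Length 5: A..E: k=1: 0+35280+31·44·10=48920; k=2: 50468+19000+31·37·10=80938; k=3: 74800+9750+31·25·10=92300; k=4: 105025+0+31·39·10=117115 → min 48920 | B..F: k=2: 0+30840+44·37·32=82936; k=3: 40700+17750+44·25·32=93650; k=4: 83600+12480+44·39·32=150992; k=5: 35280+0+44·10·32=49360 → min 49360.
Length 6: A..F: k=1: 0+49360+31·44·32=93008; k=2: 50468+30840+31·37·32=118012; k=3: 74800+17750+31·25·32=117350; k=4: 105025+12480+31·39·32=156193; k=5: 48920+0+31·10·32=58840 → min 58840.
Optimal order: ((A (B (C (D E)))) F) with cost 58840.

58840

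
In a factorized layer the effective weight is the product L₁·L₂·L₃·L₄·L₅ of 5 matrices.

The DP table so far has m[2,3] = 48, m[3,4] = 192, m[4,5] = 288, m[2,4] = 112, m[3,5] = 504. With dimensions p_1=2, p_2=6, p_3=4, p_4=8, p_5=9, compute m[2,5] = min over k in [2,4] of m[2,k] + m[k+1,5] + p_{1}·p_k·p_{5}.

256

m[2,5] = min over k∈[2,4] of m[2,k]+m[k+1,5]+p_{1}·p_k·p_{5}.
k=2: 0 + 504 + 2·6·9 = 612; k=3: 48 + 288 + 2·4·9 = 408; k=4: 112 + 0 + 2·8·9 = 256.
Minimum: 256 at k=4.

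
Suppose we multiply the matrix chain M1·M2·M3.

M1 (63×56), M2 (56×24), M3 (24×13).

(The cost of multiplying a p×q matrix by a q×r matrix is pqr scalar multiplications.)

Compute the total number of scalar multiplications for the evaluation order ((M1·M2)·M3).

(M1·M2): 63×56 by 56×24 → 63×24, cost 63·56·24 = 84672
((M1·M2)·M3): 63×24 by 24×13 → 63×13, cost 63·24·13 = 19656; cumulative 104328
Total: 104328 scalar multiplications.

104328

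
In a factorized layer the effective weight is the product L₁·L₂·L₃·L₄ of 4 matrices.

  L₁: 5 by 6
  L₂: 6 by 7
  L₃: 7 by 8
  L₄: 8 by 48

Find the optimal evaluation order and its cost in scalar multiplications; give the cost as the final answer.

2410

Adjacent pairs: L₁L₂ = 5·6·7 = 210; L₂L₃ = 6·7·8 = 336; L₃L₄ = 7·8·48 = 2688.
Length 3: L₁..L₃: k=1: 0+336+5·6·8=576; k=2: 210+0+5·7·8=490 → min 490 | L₂..L₄: k=2: 0+2688+6·7·48=4704; k=3: 336+0+6·8·48=2640 → min 2640.
Length 4: L₁..L₄: k=1: 0+2640+5·6·48=4080; k=2: 210+2688+5·7·48=4578; k=3: 490+0+5·8·48=2410 → min 2410.
Optimal parenthesization: (((L₁·L₂)·L₃)·L₄) with cost 2410.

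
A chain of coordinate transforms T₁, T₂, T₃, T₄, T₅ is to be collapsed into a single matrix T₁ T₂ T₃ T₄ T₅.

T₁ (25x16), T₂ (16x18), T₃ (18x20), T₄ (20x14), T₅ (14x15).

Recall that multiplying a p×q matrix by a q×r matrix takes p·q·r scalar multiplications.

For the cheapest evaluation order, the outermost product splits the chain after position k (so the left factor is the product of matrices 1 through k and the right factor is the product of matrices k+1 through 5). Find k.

1

Adjacent pairs: T₁T₂ = 25·16·18 = 7200; T₂T₃ = 16·18·20 = 5760; T₃T₄ = 18·20·14 = 5040; T₄T₅ = 20·14·15 = 4200.
Length 3: T₁..T₃: k=1: 0+5760+25·16·20=13760; k=2: 7200+0+25·18·20=16200 → min 13760 | T₂..T₄: k=2: 0+5040+16·18·14=9072; k=3: 5760+0+16·20·14=10240 → min 9072 | T₃..T₅: k=3: 0+4200+18·20·15=9600; k=4: 5040+0+18·14·15=8820 → min 8820.
Length 4: T₁..T₄: k=1: 0+9072+25·16·14=14672; k=2: 7200+5040+25·18·14=18540; k=3: 13760+0+25·20·14=20760 → min 14672 | T₂..T₅: k=2: 0+8820+16·18·15=13140; k=3: 5760+4200+16·20·15=14760; k=4: 9072+0+16·14·15=12432 → min 12432.
Top-level splits: k=1: (T₁..T₁)·(T₂..T₅) → 0+12432+25·16·15 = 18432; k=2: (T₁..T₂)·(T₃..T₅) → 7200+8820+25·18·15 = 22770; k=3: (T₁..T₃)·(T₄..T₅) → 13760+4200+25·20·15 = 25460; k=4: (T₁..T₄)·(T₅..T₅) → 14672+0+25·14·15 = 19922.
Best split is after T₁, i.e. k = 1.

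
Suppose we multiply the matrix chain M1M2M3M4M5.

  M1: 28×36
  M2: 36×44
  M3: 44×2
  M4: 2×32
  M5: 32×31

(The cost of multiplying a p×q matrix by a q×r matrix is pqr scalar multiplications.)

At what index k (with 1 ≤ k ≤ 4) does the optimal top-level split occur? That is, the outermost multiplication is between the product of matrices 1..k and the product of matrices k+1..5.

3

Adjacent pairs: M1M2 = 28·36·44 = 44352; M2M3 = 36·44·2 = 3168; M3M4 = 44·2·32 = 2816; M4M5 = 2·32·31 = 1984.
Length 3: M1..M3: k=1: 0+3168+28·36·2=5184; k=2: 44352+0+28·44·2=46816 → min 5184 | M2..M4: k=2: 0+2816+36·44·32=53504; k=3: 3168+0+36·2·32=5472 → min 5472 | M3..M5: k=3: 0+1984+44·2·31=4712; k=4: 2816+0+44·32·31=46464 → min 4712.
Length 4: M1..M4: k=1: 0+5472+28·36·32=37728; k=2: 44352+2816+28·44·32=86592; k=3: 5184+0+28·2·32=6976 → min 6976 | M2..M5: k=2: 0+4712+36·44·31=53816; k=3: 3168+1984+36·2·31=7384; k=4: 5472+0+36·32·31=41184 → min 7384.
Top-level splits: k=1: (M1..M1)·(M2..M5) → 0+7384+28·36·31 = 38632; k=2: (M1..M2)·(M3..M5) → 44352+4712+28·44·31 = 87256; k=3: (M1..M3)·(M4..M5) → 5184+1984+28·2·31 = 8904; k=4: (M1..M4)·(M5..M5) → 6976+0+28·32·31 = 34752.
Best split is after M3, i.e. k = 3.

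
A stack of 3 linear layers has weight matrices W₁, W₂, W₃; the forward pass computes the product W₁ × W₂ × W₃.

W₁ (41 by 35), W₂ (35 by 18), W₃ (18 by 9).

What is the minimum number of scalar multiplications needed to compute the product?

18585

Order (W₁ × (W₂ × W₃)): (W₂ × W₃): 35×18 by 18×9 → 35×9, cost 35·18·9 = 5670; (W₁ × (W₂ × W₃)): 41×35 by 35×9 → 41×9, cost 41·35·9 = 12915; cumulative 18585. Total 18585.
Order ((W₁ × W₂) × W₃): (W₁ × W₂): 41×35 by 35×18 → 41×18, cost 41·35·18 = 25830; ((W₁ × W₂) × W₃): 41×18 by 18×9 → 41×9, cost 41·18·9 = 6642; cumulative 32472. Total 32472.
Minimum: 18585.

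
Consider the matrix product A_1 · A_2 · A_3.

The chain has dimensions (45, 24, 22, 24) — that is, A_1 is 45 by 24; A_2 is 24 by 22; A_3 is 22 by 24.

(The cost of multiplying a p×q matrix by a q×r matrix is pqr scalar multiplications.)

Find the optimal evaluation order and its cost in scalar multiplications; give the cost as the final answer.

(A_1 · (A_2 · A_3)): cost 38592.
((A_1 · A_2) · A_3): cost 47520.
Optimal: (A_1 · (A_2 · A_3)) with cost 38592.

38592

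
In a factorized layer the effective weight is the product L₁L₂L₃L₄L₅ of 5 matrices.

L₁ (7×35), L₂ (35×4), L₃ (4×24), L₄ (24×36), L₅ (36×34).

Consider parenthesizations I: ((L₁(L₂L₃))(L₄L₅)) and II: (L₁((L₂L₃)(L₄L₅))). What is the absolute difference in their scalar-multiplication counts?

25298

Order I = ((L₁(L₂L₃))(L₄L₅)): (L₂L₃): 35×4 by 4×24 → 35×24, cost 35·4·24 = 3360; (L₁(L₂L₃)): 7×35 by 35×24 → 7×24, cost 7·35·24 = 5880; cumulative 9240; (L₄L₅): 24×36 by 36×34 → 24×34, cost 24·36·34 = 29376; ((L₁(L₂L₃))(L₄L₅)): 7×24 by 24×34 → 7×34, cost 7·24·34 = 5712; cumulative 44328. Total 44328.
Order II = (L₁((L₂L₃)(L₄L₅))): (L₂L₃): 35×4 by 4×24 → 35×24, cost 35·4·24 = 3360; (L₄L₅): 24×36 by 36×34 → 24×34, cost 24·36·34 = 29376; ((L₂L₃)(L₄L₅)): 35×24 by 24×34 → 35×34, cost 35·24·34 = 28560; cumulative 61296; (L₁((L₂L₃)(L₄L₅))): 7×35 by 35×34 → 7×34, cost 7·35·34 = 8330; cumulative 69626. Total 69626.
Difference: |44328 − 69626| = 25298.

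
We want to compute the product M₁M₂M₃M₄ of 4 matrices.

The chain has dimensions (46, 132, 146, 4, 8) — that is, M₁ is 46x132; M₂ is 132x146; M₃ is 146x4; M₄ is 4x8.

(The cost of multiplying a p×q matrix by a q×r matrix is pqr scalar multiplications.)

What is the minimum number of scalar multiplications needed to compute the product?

Adjacent pairs: M₁M₂ = 46·132·146 = 886512; M₂M₃ = 132·146·4 = 77088; M₃M₄ = 146·4·8 = 4672.
Length 3: M₁..M₃: k=1: 0+77088+46·132·4=101376; k=2: 886512+0+46·146·4=913376 → min 101376 | M₂..M₄: k=2: 0+4672+132·146·8=158848; k=3: 77088+0+132·4·8=81312 → min 81312.
Length 4: M₁..M₄: k=1: 0+81312+46·132·8=129888; k=2: 886512+4672+46·146·8=944912; k=3: 101376+0+46·4·8=102848 → min 102848.
Optimal order: ((M₁(M₂M₃))M₄) with cost 102848.

102848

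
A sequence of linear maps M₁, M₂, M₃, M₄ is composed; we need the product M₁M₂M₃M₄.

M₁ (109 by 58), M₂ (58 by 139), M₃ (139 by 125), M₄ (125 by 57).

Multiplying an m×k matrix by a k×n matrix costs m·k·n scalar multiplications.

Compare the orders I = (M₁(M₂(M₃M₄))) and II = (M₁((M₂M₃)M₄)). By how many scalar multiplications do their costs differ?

28909

Order I = (M₁(M₂(M₃M₄))): (M₃M₄): 139×125 by 125×57 → 139×57, cost 139·125·57 = 990375; (M₂(M₃M₄)): 58×139 by 139×57 → 58×57, cost 58·139·57 = 459534; cumulative 1449909; (M₁(M₂(M₃M₄))): 109×58 by 58×57 → 109×57, cost 109·58·57 = 360354; cumulative 1810263. Total 1810263.
Order II = (M₁((M₂M₃)M₄)): (M₂M₃): 58×139 by 139×125 → 58×125, cost 58·139·125 = 1007750; ((M₂M₃)M₄): 58×125 by 125×57 → 58×57, cost 58·125·57 = 413250; cumulative 1421000; (M₁((M₂M₃)M₄)): 109×58 by 58×57 → 109×57, cost 109·58·57 = 360354; cumulative 1781354. Total 1781354.
Difference: |1810263 − 1781354| = 28909.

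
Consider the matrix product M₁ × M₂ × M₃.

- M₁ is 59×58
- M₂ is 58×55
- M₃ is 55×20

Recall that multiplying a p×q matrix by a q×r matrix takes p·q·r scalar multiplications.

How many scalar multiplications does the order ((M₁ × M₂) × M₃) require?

253110

(M₁ × M₂): 59×58 by 58×55 → 59×55, cost 59·58·55 = 188210
((M₁ × M₂) × M₃): 59×55 by 55×20 → 59×20, cost 59·55·20 = 64900; cumulative 253110
Total: 253110 scalar multiplications.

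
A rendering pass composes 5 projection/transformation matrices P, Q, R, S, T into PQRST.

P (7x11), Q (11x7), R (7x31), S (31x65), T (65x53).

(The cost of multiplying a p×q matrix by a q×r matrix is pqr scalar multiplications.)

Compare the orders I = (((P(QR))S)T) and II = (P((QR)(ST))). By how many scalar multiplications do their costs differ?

88342

Order I = (((P(QR))S)T): (QR): 11×7 by 7×31 → 11×31, cost 11·7·31 = 2387; (P(QR)): 7×11 by 11×31 → 7×31, cost 7·11·31 = 2387; cumulative 4774; ((P(QR))S): 7×31 by 31×65 → 7×65, cost 7·31·65 = 14105; cumulative 18879; (((P(QR))S)T): 7×65 by 65×53 → 7×53, cost 7·65·53 = 24115; cumulative 42994. Total 42994.
Order II = (P((QR)(ST))): (QR): 11×7 by 7×31 → 11×31, cost 11·7·31 = 2387; (ST): 31×65 by 65×53 → 31×53, cost 31·65·53 = 106795; ((QR)(ST)): 11×31 by 31×53 → 11×53, cost 11·31·53 = 18073; cumulative 127255; (P((QR)(ST))): 7×11 by 11×53 → 7×53, cost 7·11·53 = 4081; cumulative 131336. Total 131336.
Difference: |42994 − 131336| = 88342.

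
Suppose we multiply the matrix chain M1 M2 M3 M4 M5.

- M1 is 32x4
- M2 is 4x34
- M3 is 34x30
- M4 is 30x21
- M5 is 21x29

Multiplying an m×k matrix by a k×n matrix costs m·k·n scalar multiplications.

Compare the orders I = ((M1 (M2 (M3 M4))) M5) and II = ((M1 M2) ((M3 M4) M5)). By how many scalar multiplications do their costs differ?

Order I = ((M1 (M2 (M3 M4))) M5): (M3 M4): 34×30 by 30×21 → 34×21, cost 34·30·21 = 21420; (M2 (M3 M4)): 4×34 by 34×21 → 4×21, cost 4·34·21 = 2856; cumulative 24276; (M1 (M2 (M3 M4))): 32×4 by 4×21 → 32×21, cost 32·4·21 = 2688; cumulative 26964; ((M1 (M2 (M3 M4))) M5): 32×21 by 21×29 → 32×29, cost 32·21·29 = 19488; cumulative 46452. Total 46452.
Order II = ((M1 M2) ((M3 M4) M5)): (M1 M2): 32×4 by 4×34 → 32×34, cost 32·4·34 = 4352; (M3 M4): 34×30 by 30×21 → 34×21, cost 34·30·21 = 21420; ((M3 M4) M5): 34×21 by 21×29 → 34×29, cost 34·21·29 = 20706; cumulative 42126; ((M1 M2) ((M3 M4) M5)): 32×34 by 34×29 → 32×29, cost 32·34·29 = 31552; cumulative 78030. Total 78030.
Difference: |46452 − 78030| = 31578.

31578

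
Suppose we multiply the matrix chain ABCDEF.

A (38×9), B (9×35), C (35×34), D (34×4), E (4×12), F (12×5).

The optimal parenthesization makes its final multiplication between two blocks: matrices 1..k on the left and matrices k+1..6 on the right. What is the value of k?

Adjacent pairs: AB = 38·9·35 = 11970; BC = 9·35·34 = 10710; CD = 35·34·4 = 4760; DE = 34·4·12 = 1632; EF = 4·12·5 = 240.
Length 3: A..C: k=1: 0+10710+38·9·34=22338; k=2: 11970+0+38·35·34=57190 → min 22338 | B..D: k=2: 0+4760+9·35·4=6020; k=3: 10710+0+9·34·4=11934 → min 6020 | C..E: k=3: 0+1632+35·34·12=15912; k=4: 4760+0+35·4·12=6440 → min 6440 | D..F: k=4: 0+240+34·4·5=920; k=5: 1632+0+34·12·5=3672 → min 920.
Length 4: A..D: k=1: 0+6020+38·9·4=7388; k=2: 11970+4760+38·35·4=22050; k=3: 22338+0+38·34·4=27506 → min 7388 | B..E: k=2: 0+6440+9·35·12=10220; k=3: 10710+1632+9·34·12=16014; k=4: 6020+0+9·4·12=6452 → min 6452 | C..F: k=3: 0+920+35·34·5=6870; k=4: 4760+240+35·4·5=5700; k=5: 6440+0+35·12·5=8540 → min 5700.
Length 5: A..E: k=1: 0+6452+38·9·12=10556; k=2: 11970+6440+38·35·12=34370; k=3: 22338+1632+38·34·12=39474; k=4: 7388+0+38·4·12=9212 → min 9212 | B..F: k=2: 0+5700+9·35·5=7275; k=3: 10710+920+9·34·5=13160; k=4: 6020+240+9·4·5=6440; k=5: 6452+0+9·12·5=6992 → min 6440.
Top-level splits: k=1: (A..A)·(B..F) → 0+6440+38·9·5 = 8150; k=2: (A..B)·(C..F) → 11970+5700+38·35·5 = 24320; k=3: (A..C)·(D..F) → 22338+920+38·34·5 = 29718; k=4: (A..D)·(E..F) → 7388+240+38·4·5 = 8388; k=5: (A..E)·(F..F) → 9212+0+38·12·5 = 11492.
Best split is after A, i.e. k = 1.

1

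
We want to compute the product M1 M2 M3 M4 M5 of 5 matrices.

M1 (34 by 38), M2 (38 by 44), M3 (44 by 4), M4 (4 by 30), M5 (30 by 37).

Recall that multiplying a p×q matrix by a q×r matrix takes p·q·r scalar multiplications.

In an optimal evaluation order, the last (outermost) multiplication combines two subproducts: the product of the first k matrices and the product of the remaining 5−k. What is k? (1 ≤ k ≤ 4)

Adjacent pairs: M1M2 = 34·38·44 = 56848; M2M3 = 38·44·4 = 6688; M3M4 = 44·4·30 = 5280; M4M5 = 4·30·37 = 4440.
Length 3: M1..M3: k=1: 0+6688+34·38·4=11856; k=2: 56848+0+34·44·4=62832 → min 11856 | M2..M4: k=2: 0+5280+38·44·30=55440; k=3: 6688+0+38·4·30=11248 → min 11248 | M3..M5: k=3: 0+4440+44·4·37=10952; k=4: 5280+0+44·30·37=54120 → min 10952.
Length 4: M1..M4: k=1: 0+11248+34·38·30=50008; k=2: 56848+5280+34·44·30=107008; k=3: 11856+0+34·4·30=15936 → min 15936 | M2..M5: k=2: 0+10952+38·44·37=72816; k=3: 6688+4440+38·4·37=16752; k=4: 11248+0+38·30·37=53428 → min 16752.
Top-level splits: k=1: (M1..M1)·(M2..M5) → 0+16752+34·38·37 = 64556; k=2: (M1..M2)·(M3..M5) → 56848+10952+34·44·37 = 123152; k=3: (M1..M3)·(M4..M5) → 11856+4440+34·4·37 = 21328; k=4: (M1..M4)·(M5..M5) → 15936+0+34·30·37 = 53676.
Best split is after M3, i.e. k = 3.

3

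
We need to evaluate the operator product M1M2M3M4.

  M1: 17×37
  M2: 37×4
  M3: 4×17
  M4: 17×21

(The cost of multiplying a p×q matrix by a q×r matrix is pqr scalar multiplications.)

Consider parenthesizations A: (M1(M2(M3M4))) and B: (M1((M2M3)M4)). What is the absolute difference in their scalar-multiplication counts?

Order A = (M1(M2(M3M4))): (M3M4): 4×17 by 17×21 → 4×21, cost 4·17·21 = 1428; (M2(M3M4)): 37×4 by 4×21 → 37×21, cost 37·4·21 = 3108; cumulative 4536; (M1(M2(M3M4))): 17×37 by 37×21 → 17×21, cost 17·37·21 = 13209; cumulative 17745. Total 17745.
Order B = (M1((M2M3)M4)): (M2M3): 37×4 by 4×17 → 37×17, cost 37·4·17 = 2516; ((M2M3)M4): 37×17 by 17×21 → 37×21, cost 37·17·21 = 13209; cumulative 15725; (M1((M2M3)M4)): 17×37 by 37×21 → 17×21, cost 17·37·21 = 13209; cumulative 28934. Total 28934.
Difference: |17745 − 28934| = 11189.

11189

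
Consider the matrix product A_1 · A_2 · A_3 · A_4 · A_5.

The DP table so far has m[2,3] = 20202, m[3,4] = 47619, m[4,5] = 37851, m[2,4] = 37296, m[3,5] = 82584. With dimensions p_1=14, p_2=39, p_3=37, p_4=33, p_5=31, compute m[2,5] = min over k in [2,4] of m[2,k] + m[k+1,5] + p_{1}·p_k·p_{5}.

51618

m[2,5] = min over k∈[2,4] of m[2,k]+m[k+1,5]+p_{1}·p_k·p_{5}.
k=2: 0 + 82584 + 14·39·31 = 99510; k=3: 20202 + 37851 + 14·37·31 = 74111; k=4: 37296 + 0 + 14·33·31 = 51618.
Minimum: 51618 at k=4.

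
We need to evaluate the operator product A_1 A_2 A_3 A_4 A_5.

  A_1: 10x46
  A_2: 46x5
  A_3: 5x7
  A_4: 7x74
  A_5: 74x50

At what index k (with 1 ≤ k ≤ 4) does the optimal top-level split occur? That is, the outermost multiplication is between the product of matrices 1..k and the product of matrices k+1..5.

2

Adjacent pairs: A_1A_2 = 10·46·5 = 2300; A_2A_3 = 46·5·7 = 1610; A_3A_4 = 5·7·74 = 2590; A_4A_5 = 7·74·50 = 25900.
Length 3: A_1..A_3: k=1: 0+1610+10·46·7=4830; k=2: 2300+0+10·5·7=2650 → min 2650 | A_2..A_4: k=2: 0+2590+46·5·74=19610; k=3: 1610+0+46·7·74=25438 → min 19610 | A_3..A_5: k=3: 0+25900+5·7·50=27650; k=4: 2590+0+5·74·50=21090 → min 21090.
Length 4: A_1..A_4: k=1: 0+19610+10·46·74=53650; k=2: 2300+2590+10·5·74=8590; k=3: 2650+0+10·7·74=7830 → min 7830 | A_2..A_5: k=2: 0+21090+46·5·50=32590; k=3: 1610+25900+46·7·50=43610; k=4: 19610+0+46·74·50=189810 → min 32590.
Top-level splits: k=1: (A_1..A_1)·(A_2..A_5) → 0+32590+10·46·50 = 55590; k=2: (A_1..A_2)·(A_3..A_5) → 2300+21090+10·5·50 = 25890; k=3: (A_1..A_3)·(A_4..A_5) → 2650+25900+10·7·50 = 32050; k=4: (A_1..A_4)·(A_5..A_5) → 7830+0+10·74·50 = 44830.
Best split is after A_2, i.e. k = 2.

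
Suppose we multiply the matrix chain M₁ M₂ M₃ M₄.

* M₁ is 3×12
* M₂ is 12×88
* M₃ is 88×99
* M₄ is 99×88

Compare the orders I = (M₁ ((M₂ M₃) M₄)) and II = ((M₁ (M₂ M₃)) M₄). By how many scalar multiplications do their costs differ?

Order I = (M₁ ((M₂ M₃) M₄)): (M₂ M₃): 12×88 by 88×99 → 12×99, cost 12·88·99 = 104544; ((M₂ M₃) M₄): 12×99 by 99×88 → 12×88, cost 12·99·88 = 104544; cumulative 209088; (M₁ ((M₂ M₃) M₄)): 3×12 by 12×88 → 3×88, cost 3·12·88 = 3168; cumulative 212256. Total 212256.
Order II = ((M₁ (M₂ M₃)) M₄): (M₂ M₃): 12×88 by 88×99 → 12×99, cost 12·88·99 = 104544; (M₁ (M₂ M₃)): 3×12 by 12×99 → 3×99, cost 3·12·99 = 3564; cumulative 108108; ((M₁ (M₂ M₃)) M₄): 3×99 by 99×88 → 3×88, cost 3·99·88 = 26136; cumulative 134244. Total 134244.
Difference: |212256 − 134244| = 78012.

78012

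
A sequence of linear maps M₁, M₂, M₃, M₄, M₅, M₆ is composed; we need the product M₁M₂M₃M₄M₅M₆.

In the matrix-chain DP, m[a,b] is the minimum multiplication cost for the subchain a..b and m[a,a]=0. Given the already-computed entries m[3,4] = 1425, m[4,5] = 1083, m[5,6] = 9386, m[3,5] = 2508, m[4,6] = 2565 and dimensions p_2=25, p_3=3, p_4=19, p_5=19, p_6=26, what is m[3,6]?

4515

m[3,6] = min over k∈[3,5] of m[3,k]+m[k+1,6]+p_{2}·p_k·p_{6}.
k=3: 0 + 2565 + 25·3·26 = 4515; k=4: 1425 + 9386 + 25·19·26 = 23161; k=5: 2508 + 0 + 25·19·26 = 14858.
Minimum: 4515 at k=3.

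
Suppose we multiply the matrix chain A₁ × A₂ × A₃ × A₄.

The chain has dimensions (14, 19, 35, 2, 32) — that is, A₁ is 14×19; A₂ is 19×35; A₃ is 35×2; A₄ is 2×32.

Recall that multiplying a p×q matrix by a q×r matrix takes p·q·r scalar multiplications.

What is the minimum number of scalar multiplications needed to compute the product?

Adjacent pairs: A₁A₂ = 14·19·35 = 9310; A₂A₃ = 19·35·2 = 1330; A₃A₄ = 35·2·32 = 2240.
Length 3: A₁..A₃: k=1: 0+1330+14·19·2=1862; k=2: 9310+0+14·35·2=10290 → min 1862 | A₂..A₄: k=2: 0+2240+19·35·32=23520; k=3: 1330+0+19·2·32=2546 → min 2546.
Length 4: A₁..A₄: k=1: 0+2546+14·19·32=11058; k=2: 9310+2240+14·35·32=27230; k=3: 1862+0+14·2·32=2758 → min 2758.
Optimal order: ((A₁ × (A₂ × A₃)) × A₄) with cost 2758.

2758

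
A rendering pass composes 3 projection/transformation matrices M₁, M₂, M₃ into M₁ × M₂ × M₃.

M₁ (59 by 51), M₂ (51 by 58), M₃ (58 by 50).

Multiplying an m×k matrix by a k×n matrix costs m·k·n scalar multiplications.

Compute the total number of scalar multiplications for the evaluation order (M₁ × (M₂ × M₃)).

(M₂ × M₃): 51×58 by 58×50 → 51×50, cost 51·58·50 = 147900
(M₁ × (M₂ × M₃)): 59×51 by 51×50 → 59×50, cost 59·51·50 = 150450; cumulative 298350
Total: 298350 scalar multiplications.

298350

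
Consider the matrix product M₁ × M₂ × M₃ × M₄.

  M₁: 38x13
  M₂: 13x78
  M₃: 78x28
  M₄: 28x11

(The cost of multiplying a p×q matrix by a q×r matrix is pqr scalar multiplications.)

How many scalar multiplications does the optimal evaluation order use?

37830

Adjacent pairs: M₁M₂ = 38·13·78 = 38532; M₂M₃ = 13·78·28 = 28392; M₃M₄ = 78·28·11 = 24024.
Length 3: M₁..M₃: k=1: 0+28392+38·13·28=42224; k=2: 38532+0+38·78·28=121524 → min 42224 | M₂..M₄: k=2: 0+24024+13·78·11=35178; k=3: 28392+0+13·28·11=32396 → min 32396.
Length 4: M₁..M₄: k=1: 0+32396+38·13·11=37830; k=2: 38532+24024+38·78·11=95160; k=3: 42224+0+38·28·11=53928 → min 37830.
Optimal order: (M₁ × ((M₂ × M₃) × M₄)) with cost 37830.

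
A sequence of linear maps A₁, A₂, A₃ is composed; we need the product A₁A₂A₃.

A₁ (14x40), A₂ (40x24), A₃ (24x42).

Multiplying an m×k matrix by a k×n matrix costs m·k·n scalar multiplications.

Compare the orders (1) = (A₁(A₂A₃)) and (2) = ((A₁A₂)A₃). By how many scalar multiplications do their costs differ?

Order (1) = (A₁(A₂A₃)): (A₂A₃): 40×24 by 24×42 → 40×42, cost 40·24·42 = 40320; (A₁(A₂A₃)): 14×40 by 40×42 → 14×42, cost 14·40·42 = 23520; cumulative 63840. Total 63840.
Order (2) = ((A₁A₂)A₃): (A₁A₂): 14×40 by 40×24 → 14×24, cost 14·40·24 = 13440; ((A₁A₂)A₃): 14×24 by 24×42 → 14×42, cost 14·24·42 = 14112; cumulative 27552. Total 27552.
Difference: |63840 − 27552| = 36288.

36288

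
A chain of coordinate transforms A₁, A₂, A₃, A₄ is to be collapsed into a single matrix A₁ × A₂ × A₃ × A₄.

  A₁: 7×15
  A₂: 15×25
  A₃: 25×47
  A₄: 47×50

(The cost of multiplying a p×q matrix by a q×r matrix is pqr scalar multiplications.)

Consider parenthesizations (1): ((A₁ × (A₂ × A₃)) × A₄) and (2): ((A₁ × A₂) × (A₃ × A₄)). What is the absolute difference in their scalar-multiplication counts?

Order (1) = ((A₁ × (A₂ × A₃)) × A₄): (A₂ × A₃): 15×25 by 25×47 → 15×47, cost 15·25·47 = 17625; (A₁ × (A₂ × A₃)): 7×15 by 15×47 → 7×47, cost 7·15·47 = 4935; cumulative 22560; ((A₁ × (A₂ × A₃)) × A₄): 7×47 by 47×50 → 7×50, cost 7·47·50 = 16450; cumulative 39010. Total 39010.
Order (2) = ((A₁ × A₂) × (A₃ × A₄)): (A₁ × A₂): 7×15 by 15×25 → 7×25, cost 7·15·25 = 2625; (A₃ × A₄): 25×47 by 47×50 → 25×50, cost 25·47·50 = 58750; ((A₁ × A₂) × (A₃ × A₄)): 7×25 by 25×50 → 7×50, cost 7·25·50 = 8750; cumulative 70125. Total 70125.
Difference: |39010 − 70125| = 31115.

31115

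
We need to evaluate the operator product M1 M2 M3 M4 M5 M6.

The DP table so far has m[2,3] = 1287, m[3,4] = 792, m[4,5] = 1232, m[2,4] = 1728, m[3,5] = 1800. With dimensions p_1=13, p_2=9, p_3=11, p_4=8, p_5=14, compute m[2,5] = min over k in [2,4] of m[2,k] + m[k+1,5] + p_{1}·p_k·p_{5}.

m[2,5] = min over k∈[2,4] of m[2,k]+m[k+1,5]+p_{1}·p_k·p_{5}.
k=2: 0 + 1800 + 13·9·14 = 3438; k=3: 1287 + 1232 + 13·11·14 = 4521; k=4: 1728 + 0 + 13·8·14 = 3184.
Minimum: 3184 at k=4.

3184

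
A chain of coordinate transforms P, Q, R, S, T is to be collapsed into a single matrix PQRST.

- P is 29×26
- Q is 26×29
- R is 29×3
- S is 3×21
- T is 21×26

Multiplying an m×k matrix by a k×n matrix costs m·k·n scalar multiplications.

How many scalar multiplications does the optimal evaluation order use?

Adjacent pairs: PQ = 29·26·29 = 21866; QR = 26·29·3 = 2262; RS = 29·3·21 = 1827; ST = 3·21·26 = 1638.
Length 3: P..R: k=1: 0+2262+29·26·3=4524; k=2: 21866+0+29·29·3=24389 → min 4524 | Q..S: k=2: 0+1827+26·29·21=17661; k=3: 2262+0+26·3·21=3900 → min 3900 | R..T: k=3: 0+1638+29·3·26=3900; k=4: 1827+0+29·21·26=17661 → min 3900.
Length 4: P..S: k=1: 0+3900+29·26·21=19734; k=2: 21866+1827+29·29·21=41354; k=3: 4524+0+29·3·21=6351 → min 6351 | Q..T: k=2: 0+3900+26·29·26=23504; k=3: 2262+1638+26·3·26=5928; k=4: 3900+0+26·21·26=18096 → min 5928.
Length 5: P..T: k=1: 0+5928+29·26·26=25532; k=2: 21866+3900+29·29·26=47632; k=3: 4524+1638+29·3·26=8424; k=4: 6351+0+29·21·26=22185 → min 8424.
Optimal order: ((P(QR))(ST)) with cost 8424.

8424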